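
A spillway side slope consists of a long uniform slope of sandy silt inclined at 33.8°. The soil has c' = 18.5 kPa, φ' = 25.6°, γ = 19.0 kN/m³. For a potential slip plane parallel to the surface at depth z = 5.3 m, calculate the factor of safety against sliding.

FS = 1.11

For an infinite slope with a slip plane parallel to the surface (no pore pressure): FS = [c' + γz cos²β tanφ'] / [γz sinβ cosβ].
γz = 19.0·5.3 = 100.70 kN/m²
Numerator = 18.5 + 100.70·cos²33.8°·tan25.6° = 18.5 + 100.70·0.6905·0.4791 = 51.816 kPa
Denominator = 100.70·sin33.8°·cos33.8° = 100.70·0.5563·0.8310 = 46.551 kPa
FS = 51.816 / 46.551 = 1.113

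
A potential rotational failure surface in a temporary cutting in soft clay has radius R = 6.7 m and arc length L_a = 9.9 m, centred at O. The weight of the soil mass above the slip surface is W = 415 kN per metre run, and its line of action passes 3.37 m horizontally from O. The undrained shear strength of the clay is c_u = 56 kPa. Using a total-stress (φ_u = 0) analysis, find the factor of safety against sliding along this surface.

Taking moments about the centre O, the resisting moment is provided by the undrained shear strength acting along the arc:
M_R = c_u·L_a·R = 56·9.90·6.7 = 3714.5 kN·m/m
M_D = W·d = 415·3.37 = 1398.5 kN·m/m
FS = M_R / M_D = 3714.5 / 1398.5 = 2.656

FS = 2.66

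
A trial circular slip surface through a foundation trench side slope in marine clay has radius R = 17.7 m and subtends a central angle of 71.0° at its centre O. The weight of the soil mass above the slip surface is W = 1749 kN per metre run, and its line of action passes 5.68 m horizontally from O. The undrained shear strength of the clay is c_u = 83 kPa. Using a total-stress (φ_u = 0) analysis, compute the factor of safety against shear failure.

FS = 3.24

Taking moments about the centre O, the resisting moment is provided by the undrained shear strength acting along the arc:
Arc length L_a = R·θ = 17.7·(71.0°·π/180) = 17.7·1.2392 = 21.93 m
M_R = c_u·L_a·R = 83·21.93·17.7 = 32222.6 kN·m/m
M_D = W·d = 1749·5.68 = 9934.3 kN·m/m
FS = M_R / M_D = 32222.6 / 9934.3 = 3.244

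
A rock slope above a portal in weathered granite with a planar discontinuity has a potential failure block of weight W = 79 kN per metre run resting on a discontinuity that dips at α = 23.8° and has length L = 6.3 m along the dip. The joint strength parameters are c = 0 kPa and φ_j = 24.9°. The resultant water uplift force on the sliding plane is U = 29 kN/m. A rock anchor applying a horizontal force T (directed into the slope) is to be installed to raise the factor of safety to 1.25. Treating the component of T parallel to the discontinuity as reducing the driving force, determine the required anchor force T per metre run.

T = 15 kN/m

Resolving forces along and normal to the sliding plane, with the horizontal anchor force T adding T·sinα to the effective normal force and T·cosα acting up the plane against the driving force:
FS = [cL + (W cosα − U + T sinα) tanφ_j] / [W sinα − T cosα]
Without the anchor: N' = 43.3 kN/m, driving T_d = 31.9 kN/m, resisting R = 0·6.3 + 43.3·tan24.9° = 20.1 kN/m, FS = 0.63.
Setting FS = 1.25 and solving for T:
1.25·(31.9 − T cos23.8°) = 20.1 + T sin23.8°·tan24.9°
T·(sin23.8°·tan24.9° + 1.25·cos23.8°) = 1.25·31.9 − 20.1
T·(0.4035·0.4642 + 1.25·0.9150) = 39.9 − 20.1 = 19.8
T·1.3310 = 19.8
T = 14.8 kN/m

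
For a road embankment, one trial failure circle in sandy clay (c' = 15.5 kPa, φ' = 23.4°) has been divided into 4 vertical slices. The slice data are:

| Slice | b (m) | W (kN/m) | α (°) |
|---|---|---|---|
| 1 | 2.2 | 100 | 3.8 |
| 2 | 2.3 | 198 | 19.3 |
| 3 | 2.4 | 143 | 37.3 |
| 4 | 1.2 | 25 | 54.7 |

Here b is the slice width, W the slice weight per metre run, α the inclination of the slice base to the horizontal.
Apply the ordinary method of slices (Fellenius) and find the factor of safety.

Ordinary method of slices: FS = Σ[c'·Δl_i + (W_i cosα_i)·tanφ'] / Σ W_i sinα_i, with Δl_i = b_i / cosα_i.
Slice 1: Δl = 2.2/cos3.8° = 2.205 m; N'_1 = 100·cos3.8° = 99.8; c'Δl = 34.18; W sinα = 6.6
Slice 2: Δl = 2.3/cos19.3° = 2.437 m; N'_2 = 198·cos19.3° = 186.9; c'Δl = 37.77; W sinα = 65.4
Slice 3: Δl = 2.4/cos37.3° = 3.017 m; N'_3 = 143·cos37.3° = 113.8; c'Δl = 46.76; W sinα = 86.7
Slice 4: Δl = 1.2/cos54.7° = 2.077 m; N'_4 = 25·cos54.7° = 14.4; c'Δl = 32.19; W sinα = 20.4
Σc'Δl = 150.9 kN/m; ΣN' = 414.9 kN/m; ΣW sinα = 179.1 kN/m
Resisting = 150.9 + 414.9·tan23.4° = 150.9 + 179.5 = 330.4 kN/m
FS = 330.4 / 179.1 = 1.845

FS = 1.84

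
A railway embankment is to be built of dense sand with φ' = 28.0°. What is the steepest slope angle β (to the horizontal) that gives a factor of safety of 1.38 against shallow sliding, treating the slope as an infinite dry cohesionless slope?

For an infinite dry cohesionless slope FS = tanφ'/tanβ, so tanβ = tanφ' / FS.
tanβ = tan28.0° / 1.38 = 0.5317 / 1.38 = 0.3853
β = arctan(0.3853) = 21.07°

β = 21.1°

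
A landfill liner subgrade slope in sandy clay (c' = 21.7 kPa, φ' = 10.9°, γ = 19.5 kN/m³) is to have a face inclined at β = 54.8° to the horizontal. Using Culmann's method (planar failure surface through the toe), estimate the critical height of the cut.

Culmann's analysis gives the critical failure plane at α_cr = (β + φ')/2 = (54.8 + 10.9)/2 = 32.9°, and the critical height
H_c = (4c'/γ) · sinβ cosφ' / [1 − cos(β − φ')]
    = (4·21.7/19.5) · sin54.8°·cos10.9° / [1 − cos(43.9°)]
    = 4.451 · 0.8171·0.9820 / [1 − 0.7206]
    = 4.451 · 0.8024 / 0.2794
    = 12.78 m

H_c = 12.78 m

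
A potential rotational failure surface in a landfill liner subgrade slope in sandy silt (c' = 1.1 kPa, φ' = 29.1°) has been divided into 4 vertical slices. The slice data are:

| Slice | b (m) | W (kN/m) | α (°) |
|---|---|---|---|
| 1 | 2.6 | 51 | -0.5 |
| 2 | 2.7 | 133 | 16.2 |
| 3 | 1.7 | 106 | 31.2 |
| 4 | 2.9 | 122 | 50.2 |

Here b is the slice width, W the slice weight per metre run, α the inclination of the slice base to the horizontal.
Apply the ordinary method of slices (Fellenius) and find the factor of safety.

FS = 1.11

Ordinary method of slices: FS = Σ[c'·Δl_i + (W_i cosα_i)·tanφ'] / Σ W_i sinα_i, with Δl_i = b_i / cosα_i.
Slice 1: Δl = 2.6/cos(-0.5°) = 2.600 m; N'_1 = 51·cos(-0.5°) = 51.0; c'Δl = 2.86; W sinα = -0.4
Slice 2: Δl = 2.7/cos16.2° = 2.812 m; N'_2 = 133·cos16.2° = 127.7; c'Δl = 3.09; W sinα = 37.1
Slice 3: Δl = 1.7/cos31.2° = 1.987 m; N'_3 = 106·cos31.2° = 90.7; c'Δl = 2.19; W sinα = 54.9
Slice 4: Δl = 2.9/cos50.2° = 4.530 m; N'_4 = 122·cos50.2° = 78.1; c'Δl = 4.98; W sinα = 93.7
Σc'Δl = 13.1 kN/m; ΣN' = 347.5 kN/m; ΣW sinα = 185.3 kN/m
Resisting = 13.1 + 347.5·tan29.1° = 13.1 + 193.4 = 206.5 kN/m
FS = 206.5 / 185.3 = 1.115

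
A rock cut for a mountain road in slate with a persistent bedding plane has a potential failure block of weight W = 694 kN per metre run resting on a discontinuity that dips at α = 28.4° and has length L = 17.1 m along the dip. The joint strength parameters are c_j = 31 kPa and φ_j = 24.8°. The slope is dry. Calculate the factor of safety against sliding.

Resolving the block weight along and normal to the plane and applying the Mohr–Coulomb strength on the joint:
N' = W cosα = 694·cos28.4° = 610.5 kN/m
Driving force T = W sinα = 694·sin28.4° = 330.1 kN/m
Resisting force R = c_j·L + N'·tanφ_j = 31·17.1 + 610.5·tan24.8° = 530.1 + 282.1 = 812.2 kN/m
FS = R / T = 812.2 / 330.1 = 2.461

FS = 2.46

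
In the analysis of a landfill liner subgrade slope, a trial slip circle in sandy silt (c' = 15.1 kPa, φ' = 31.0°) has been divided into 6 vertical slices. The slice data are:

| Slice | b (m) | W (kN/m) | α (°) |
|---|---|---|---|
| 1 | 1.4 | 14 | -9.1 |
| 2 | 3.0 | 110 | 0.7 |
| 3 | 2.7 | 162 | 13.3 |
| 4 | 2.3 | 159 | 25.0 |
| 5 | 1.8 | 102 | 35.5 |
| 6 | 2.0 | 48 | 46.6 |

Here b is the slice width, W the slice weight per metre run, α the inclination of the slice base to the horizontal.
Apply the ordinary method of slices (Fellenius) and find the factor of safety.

Ordinary method of slices: FS = Σ[c'·Δl_i + (W_i cosα_i)·tanφ'] / Σ W_i sinα_i, with Δl_i = b_i / cosα_i.
Slice 1: Δl = 1.4/cos(-9.1°) = 1.418 m; N'_1 = 14·cos(-9.1°) = 13.8; c'Δl = 21.41; W sinα = -2.2
Slice 2: Δl = 3.0/cos0.7° = 3.000 m; N'_2 = 110·cos0.7° = 110.0; c'Δl = 45.30; W sinα = 1.3
Slice 3: Δl = 2.7/cos13.3° = 2.774 m; N'_3 = 162·cos13.3° = 157.7; c'Δl = 41.89; W sinα = 37.3
Slice 4: Δl = 2.3/cos25.0° = 2.538 m; N'_4 = 159·cos25.0° = 144.1; c'Δl = 38.32; W sinα = 67.2
Slice 5: Δl = 1.8/cos35.5° = 2.211 m; N'_5 = 102·cos35.5° = 83.0; c'Δl = 33.39; W sinα = 59.2
Slice 6: Δl = 2.0/cos46.6° = 2.911 m; N'_6 = 48·cos46.6° = 33.0; c'Δl = 43.95; W sinα = 34.9
Σc'Δl = 224.3 kN/m; ΣN' = 541.6 kN/m; ΣW sinα = 197.7 kN/m
Resisting = 224.3 + 541.6·tan31.0° = 224.3 + 325.4 = 549.7 kN/m
FS = 549.7 / 197.7 = 2.780

FS = 2.78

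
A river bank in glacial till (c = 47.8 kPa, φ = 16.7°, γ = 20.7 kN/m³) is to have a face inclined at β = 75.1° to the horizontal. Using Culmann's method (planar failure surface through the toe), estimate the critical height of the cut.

H_c = 17.96 m

Culmann's analysis gives the critical failure plane at α_cr = (β + φ)/2 = (75.1 + 16.7)/2 = 45.9°, and the critical height
H_c = (4c/γ) · sinβ cosφ / [1 − cos(β − φ)]
    = (4·47.8/20.7) · sin75.1°·cos16.7° / [1 − cos(58.4°)]
    = 9.237 · 0.9664·0.9578 / [1 − 0.5240]
    = 9.237 · 0.9256 / 0.4760
    = 17.96 m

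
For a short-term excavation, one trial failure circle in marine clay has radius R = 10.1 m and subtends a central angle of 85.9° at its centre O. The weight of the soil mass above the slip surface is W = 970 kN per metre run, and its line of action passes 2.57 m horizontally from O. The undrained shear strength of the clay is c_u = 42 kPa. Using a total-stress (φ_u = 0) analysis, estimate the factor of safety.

FS = 2.58

Taking moments about the centre O, the resisting moment is provided by the undrained shear strength acting along the arc:
Arc length L_a = R·θ = 10.1·(85.9°·π/180) = 10.1·1.4992 = 15.14 m
M_R = c_u·L_a·R = 42·15.14·10.1 = 6423.4 kN·m/m
M_D = W·d = 970·2.57 = 2492.9 kN·m/m
FS = M_R / M_D = 6423.4 / 2492.9 = 2.577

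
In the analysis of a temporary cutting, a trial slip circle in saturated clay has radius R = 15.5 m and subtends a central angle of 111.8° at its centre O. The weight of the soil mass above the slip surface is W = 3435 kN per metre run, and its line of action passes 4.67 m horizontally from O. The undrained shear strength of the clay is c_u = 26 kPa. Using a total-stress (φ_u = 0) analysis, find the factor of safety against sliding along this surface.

Taking moments about the centre O, the resisting moment is provided by the undrained shear strength acting along the arc:
Arc length L_a = R·θ = 15.5·(111.8°·π/180) = 15.5·1.9513 = 30.24 m
M_R = c_u·L_a·R = 26·30.24·15.5 = 12188.7 kN·m/m
M_D = W·d = 3435·4.67 = 16041.4 kN·m/m
FS = M_R / M_D = 12188.7 / 16041.4 = 0.760

FS = 0.76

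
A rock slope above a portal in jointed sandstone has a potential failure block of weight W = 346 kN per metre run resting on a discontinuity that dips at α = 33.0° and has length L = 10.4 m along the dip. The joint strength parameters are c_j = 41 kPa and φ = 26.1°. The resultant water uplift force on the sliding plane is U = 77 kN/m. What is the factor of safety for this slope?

FS = 2.82

Resolving the block weight along and normal to the plane and applying the Mohr–Coulomb strength on the joint:
N' = W cosα − U = 346·cos33.0° − 77 = 213.2 kN/m
Driving force T = W sinα = 346·sin33.0° = 188.4 kN/m
Resisting force R = c_j·L + N'·tanφ = 41·10.4 + 213.2·tan26.1° = 426.4 + 104.4 = 530.8 kN/m
FS = R / T = 530.8 / 188.4 = 2.817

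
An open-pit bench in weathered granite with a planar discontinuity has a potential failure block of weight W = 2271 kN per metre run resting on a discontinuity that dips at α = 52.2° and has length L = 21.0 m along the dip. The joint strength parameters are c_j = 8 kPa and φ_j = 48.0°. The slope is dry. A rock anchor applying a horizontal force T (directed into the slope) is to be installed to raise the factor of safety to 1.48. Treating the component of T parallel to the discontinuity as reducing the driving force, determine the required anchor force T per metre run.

T = 528 kN/m

Resolving forces along and normal to the sliding plane, with the horizontal anchor force T adding T·sinα to the effective normal force and T·cosα acting up the plane against the driving force:
FS = [c_jL + (W cosα + T sinα) tanφ_j] / [W sinα − T cosα]
Without the anchor: N' = 1391.9 kN/m, driving T_d = 1794.4 kN/m, resisting R = 8·21.0 + 1391.9·tan48.0° = 1713.9 kN/m, FS = 0.96.
Setting FS = 1.48 and solving for T:
1.48·(1794.4 − T cos52.2°) = 1713.9 + T sin52.2°·tan48.0°
T·(sin52.2°·tan48.0° + 1.48·cos52.2°) = 1.48·1794.4 − 1713.9
T·(0.7902·1.1106 + 1.48·0.6129) = 2655.8 − 1713.9 = 941.9
T·1.7847 = 941.9
T = 527.8 kN/m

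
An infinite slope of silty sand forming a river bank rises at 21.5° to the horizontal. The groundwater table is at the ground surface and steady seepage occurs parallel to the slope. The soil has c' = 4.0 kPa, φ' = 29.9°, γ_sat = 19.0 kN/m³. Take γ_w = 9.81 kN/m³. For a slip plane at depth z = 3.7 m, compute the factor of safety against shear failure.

With seepage parallel to the slope and the water table at the surface, the effective normal stress on the slip plane uses the buoyant unit weight γ' = γ_sat − γ_w while the driving shear stress uses γ_sat:
FS = [c' + γ' z cos²β tanφ'] / [γ_sat z sinβ cosβ]
γ' = 19.0 − 9.81 = 9.19 kN/m³
Numerator = 4.0 + 9.19·3.7·cos²21.5°·tan29.9° = 4.0 + 9.19·3.7·0.8657·0.5750 = 20.926 kPa
Denominator = 19.0·3.7·sin21.5°·cos21.5° = 19.0·3.7·0.3665·0.9304 = 23.972 kPa
FS = 20.926 / 23.972 = 0.873

FS = 0.87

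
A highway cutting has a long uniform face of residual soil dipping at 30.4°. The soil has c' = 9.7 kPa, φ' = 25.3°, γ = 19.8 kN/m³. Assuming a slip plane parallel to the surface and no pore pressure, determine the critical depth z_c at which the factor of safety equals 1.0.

z_c = 5.78 m

Setting FS = 1.00 in FS = [c' + γz cos²β tanφ'] / [γz sinβ cosβ] and solving for z:
z = c' / [γ cosβ (FS·sinβ − cosβ·tanφ')]
  = 9.7 / [19.8·cos30.4°·(1.00·sin30.4° − cos30.4°·tan25.3°)]
  = 9.7 / [19.8·0.8625·(1.00·0.5060 − 0.8625·0.4727)]
  = 9.7 / 1.6792 = 5.777 m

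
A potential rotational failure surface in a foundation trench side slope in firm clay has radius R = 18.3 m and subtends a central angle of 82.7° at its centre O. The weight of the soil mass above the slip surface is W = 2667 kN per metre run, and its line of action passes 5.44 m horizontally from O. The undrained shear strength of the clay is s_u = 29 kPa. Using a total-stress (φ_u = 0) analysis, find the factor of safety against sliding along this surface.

FS = 0.97

Taking moments about the centre O, the resisting moment is provided by the undrained shear strength acting along the arc:
Arc length L_a = R·θ = 18.3·(82.7°·π/180) = 18.3·1.4434 = 26.41 m
M_R = s_u·L_a·R = 29·26.41·18.3 = 14017.9 kN·m/m
M_D = W·d = 2667·5.44 = 14508.5 kN·m/m
FS = M_R / M_D = 14017.9 / 14508.5 = 0.966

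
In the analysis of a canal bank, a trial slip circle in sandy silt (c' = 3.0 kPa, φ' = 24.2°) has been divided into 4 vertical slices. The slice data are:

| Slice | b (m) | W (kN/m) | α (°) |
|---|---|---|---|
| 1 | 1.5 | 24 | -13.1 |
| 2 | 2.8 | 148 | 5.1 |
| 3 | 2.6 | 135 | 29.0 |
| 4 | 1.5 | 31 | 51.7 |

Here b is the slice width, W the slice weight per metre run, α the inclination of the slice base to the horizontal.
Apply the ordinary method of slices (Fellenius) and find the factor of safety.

FS = 1.72

Ordinary method of slices: FS = Σ[c'·Δl_i + (W_i cosα_i)·tanφ'] / Σ W_i sinα_i, with Δl_i = b_i / cosα_i.
Slice 1: Δl = 1.5/cos(-13.1°) = 1.540 m; N'_1 = 24·cos(-13.1°) = 23.4; c'Δl = 4.62; W sinα = -5.4
Slice 2: Δl = 2.8/cos5.1° = 2.811 m; N'_2 = 148·cos5.1° = 147.4; c'Δl = 8.43; W sinα = 13.2
Slice 3: Δl = 2.6/cos29.0° = 2.973 m; N'_3 = 135·cos29.0° = 118.1; c'Δl = 8.92; W sinα = 65.4
Slice 4: Δl = 1.5/cos51.7° = 2.420 m; N'_4 = 31·cos51.7° = 19.2; c'Δl = 7.26; W sinα = 24.3
Σc'Δl = 29.2 kN/m; ΣN' = 308.1 kN/m; ΣW sinα = 97.5 kN/m
Resisting = 29.2 + 308.1·tan24.2° = 29.2 + 138.5 = 167.7 kN/m
FS = 167.7 / 97.5 = 1.720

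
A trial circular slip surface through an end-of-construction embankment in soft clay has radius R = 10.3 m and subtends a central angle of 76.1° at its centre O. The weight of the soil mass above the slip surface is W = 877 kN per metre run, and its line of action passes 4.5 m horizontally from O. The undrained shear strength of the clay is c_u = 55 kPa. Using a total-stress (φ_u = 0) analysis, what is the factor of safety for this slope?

Taking moments about the centre O, the resisting moment is provided by the undrained shear strength acting along the arc:
Arc length L_a = R·θ = 10.3·(76.1°·π/180) = 10.3·1.3282 = 13.68 m
M_R = c_u·L_a·R = 55·13.68·10.3 = 7750.0 kN·m/m
M_D = W·d = 877·4.5 = 3946.5 kN·m/m
FS = M_R / M_D = 7750.0 / 3946.5 = 1.964

FS = 1.96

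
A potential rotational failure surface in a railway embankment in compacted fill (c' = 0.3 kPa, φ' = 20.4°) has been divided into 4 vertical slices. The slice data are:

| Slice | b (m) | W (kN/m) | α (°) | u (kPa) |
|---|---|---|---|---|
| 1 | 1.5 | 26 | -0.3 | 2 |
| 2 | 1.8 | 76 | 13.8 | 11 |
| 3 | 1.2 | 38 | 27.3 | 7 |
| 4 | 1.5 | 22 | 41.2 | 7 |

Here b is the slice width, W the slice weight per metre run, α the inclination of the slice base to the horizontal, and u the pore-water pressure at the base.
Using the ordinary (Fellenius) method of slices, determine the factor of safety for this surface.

Ordinary method of slices: FS = Σ[c'·Δl_i + (W_i cosα_i − u_i·Δl_i)·tanφ'] / Σ W_i sinα_i, with Δl_i = b_i / cosα_i.
Slice 1: Δl = 1.5/cos(-0.3°) = 1.500 m; N'_1 = 26·cos(-0.3°) − 2·1.500 = 23.0; c'Δl = 0.45; W sinα = -0.1
Slice 2: Δl = 1.8/cos13.8° = 1.854 m; N'_2 = 76·cos13.8° − 11·1.854 = 53.4; c'Δl = 0.56; W sinα = 18.1
Slice 3: Δl = 1.2/cos27.3° = 1.350 m; N'_3 = 38·cos27.3° − 7·1.350 = 24.3; c'Δl = 0.41; W sinα = 17.4
Slice 4: Δl = 1.5/cos41.2° = 1.994 m; N'_4 = 22·cos41.2° − 7·1.994 = 2.6; c'Δl = 0.60; W sinα = 14.5
Σc'Δl = 2.0 kN/m; ΣN' = 103.3 kN/m; ΣW sinα = 49.9 kN/m
Resisting = 2.0 + 103.3·tan20.4° = 2.0 + 38.4 = 40.4 kN/m
FS = 40.4 / 49.9 = 0.810

FS = 0.81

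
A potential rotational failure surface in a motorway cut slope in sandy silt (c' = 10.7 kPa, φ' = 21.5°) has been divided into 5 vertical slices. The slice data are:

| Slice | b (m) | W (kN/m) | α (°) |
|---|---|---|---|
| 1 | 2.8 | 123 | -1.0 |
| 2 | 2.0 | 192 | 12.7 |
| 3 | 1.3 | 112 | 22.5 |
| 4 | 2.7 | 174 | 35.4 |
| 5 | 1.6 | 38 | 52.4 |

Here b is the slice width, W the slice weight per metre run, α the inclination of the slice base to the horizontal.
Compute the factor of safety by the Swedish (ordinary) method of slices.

Ordinary method of slices: FS = Σ[c'·Δl_i + (W_i cosα_i)·tanφ'] / Σ W_i sinα_i, with Δl_i = b_i / cosα_i.
Slice 1: Δl = 2.8/cos(-1.0°) = 2.800 m; N'_1 = 123·cos(-1.0°) = 123.0; c'Δl = 29.96; W sinα = -2.1
Slice 2: Δl = 2.0/cos12.7° = 2.050 m; N'_2 = 192·cos12.7° = 187.3; c'Δl = 21.94; W sinα = 42.2
Slice 3: Δl = 1.3/cos22.5° = 1.407 m; N'_3 = 112·cos22.5° = 103.5; c'Δl = 15.06; W sinα = 42.9
Slice 4: Δl = 2.7/cos35.4° = 3.312 m; N'_4 = 174·cos35.4° = 141.8; c'Δl = 35.44; W sinα = 100.8
Slice 5: Δl = 1.6/cos52.4° = 2.622 m; N'_5 = 38·cos52.4° = 23.2; c'Δl = 28.06; W sinα = 30.1
Σc'Δl = 130.5 kN/m; ΣN' = 578.8 kN/m; ΣW sinα = 213.8 kN/m
Resisting = 130.5 + 578.8·tan21.5° = 130.5 + 228.0 = 358.4 kN/m
FS = 358.4 / 213.8 = 1.676

FS = 1.68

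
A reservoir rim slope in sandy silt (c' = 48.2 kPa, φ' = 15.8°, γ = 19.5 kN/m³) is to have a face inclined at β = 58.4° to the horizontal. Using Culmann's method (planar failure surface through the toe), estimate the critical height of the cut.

H_c = 30.70 m

Culmann's analysis gives the critical failure plane at α_cr = (β + φ')/2 = (58.4 + 15.8)/2 = 37.1°, and the critical height
H_c = (4c'/γ) · sinβ cosφ' / [1 − cos(β − φ')]
    = (4·48.2/19.5) · sin58.4°·cos15.8° / [1 − cos(42.6°)]
    = 9.887 · 0.8517·0.9622 / [1 − 0.7361]
    = 9.887 · 0.8195 / 0.2639
    = 30.70 m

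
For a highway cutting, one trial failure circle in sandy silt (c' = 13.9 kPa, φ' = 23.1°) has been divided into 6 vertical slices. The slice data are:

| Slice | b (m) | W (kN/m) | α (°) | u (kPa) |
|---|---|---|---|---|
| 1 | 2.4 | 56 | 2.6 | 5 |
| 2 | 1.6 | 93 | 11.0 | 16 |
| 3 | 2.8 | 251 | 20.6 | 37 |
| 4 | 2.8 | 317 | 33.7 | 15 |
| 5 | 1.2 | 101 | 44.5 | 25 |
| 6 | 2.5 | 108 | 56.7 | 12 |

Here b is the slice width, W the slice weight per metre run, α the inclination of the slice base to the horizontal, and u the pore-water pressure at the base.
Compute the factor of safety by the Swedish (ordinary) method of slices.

FS = 0.98

Ordinary method of slices: FS = Σ[c'·Δl_i + (W_i cosα_i − u_i·Δl_i)·tanφ'] / Σ W_i sinα_i, with Δl_i = b_i / cosα_i.
Slice 1: Δl = 2.4/cos2.6° = 2.402 m; N'_1 = 56·cos2.6° − 5·2.402 = 43.9; c'Δl = 33.39; W sinα = 2.5
Slice 2: Δl = 1.6/cos11.0° = 1.630 m; N'_2 = 93·cos11.0° − 16·1.630 = 65.2; c'Δl = 22.66; W sinα = 17.7
Slice 3: Δl = 2.8/cos20.6° = 2.991 m; N'_3 = 251·cos20.6° − 37·2.991 = 124.3; c'Δl = 41.58; W sinα = 88.3
Slice 4: Δl = 2.8/cos33.7° = 3.366 m; N'_4 = 317·cos33.7° − 15·3.366 = 213.2; c'Δl = 46.78; W sinα = 175.9
Slice 5: Δl = 1.2/cos44.5° = 1.682 m; N'_5 = 101·cos44.5° − 25·1.682 = 30.0; c'Δl = 23.39; W sinα = 70.8
Slice 6: Δl = 2.5/cos56.7° = 4.554 m; N'_6 = 108·cos56.7° − 12·4.554 = 4.7; c'Δl = 63.29; W sinα = 90.3
Σc'Δl = 231.1 kN/m; ΣN' = 481.3 kN/m; ΣW sinα = 445.5 kN/m
Resisting = 231.1 + 481.3·tan23.1° = 231.1 + 205.3 = 436.4 kN/m
FS = 436.4 / 445.5 = 0.979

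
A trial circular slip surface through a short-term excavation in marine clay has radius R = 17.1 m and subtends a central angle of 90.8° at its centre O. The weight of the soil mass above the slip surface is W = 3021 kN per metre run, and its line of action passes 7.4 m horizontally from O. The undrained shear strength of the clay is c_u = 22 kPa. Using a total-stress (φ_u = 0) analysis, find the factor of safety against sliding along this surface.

FS = 0.46

Taking moments about the centre O, the resisting moment is provided by the undrained shear strength acting along the arc:
Arc length L_a = R·θ = 17.1·(90.8°·π/180) = 17.1·1.5848 = 27.10 m
M_R = c_u·L_a·R = 22·27.10·17.1 = 10194.8 kN·m/m
M_D = W·d = 3021·7.4 = 22355.4 kN·m/m
FS = M_R / M_D = 10194.8 / 22355.4 = 0.456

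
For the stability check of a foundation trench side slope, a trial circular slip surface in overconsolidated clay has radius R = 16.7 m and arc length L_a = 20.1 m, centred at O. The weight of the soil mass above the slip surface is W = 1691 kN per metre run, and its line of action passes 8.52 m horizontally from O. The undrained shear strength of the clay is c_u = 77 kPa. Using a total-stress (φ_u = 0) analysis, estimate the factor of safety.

Taking moments about the centre O, the resisting moment is provided by the undrained shear strength acting along the arc:
M_R = c_u·L_a·R = 77·20.10·16.7 = 25846.6 kN·m/m
M_D = W·d = 1691·8.52 = 14407.3 kN·m/m
FS = M_R / M_D = 25846.6 / 14407.3 = 1.794

FS = 1.79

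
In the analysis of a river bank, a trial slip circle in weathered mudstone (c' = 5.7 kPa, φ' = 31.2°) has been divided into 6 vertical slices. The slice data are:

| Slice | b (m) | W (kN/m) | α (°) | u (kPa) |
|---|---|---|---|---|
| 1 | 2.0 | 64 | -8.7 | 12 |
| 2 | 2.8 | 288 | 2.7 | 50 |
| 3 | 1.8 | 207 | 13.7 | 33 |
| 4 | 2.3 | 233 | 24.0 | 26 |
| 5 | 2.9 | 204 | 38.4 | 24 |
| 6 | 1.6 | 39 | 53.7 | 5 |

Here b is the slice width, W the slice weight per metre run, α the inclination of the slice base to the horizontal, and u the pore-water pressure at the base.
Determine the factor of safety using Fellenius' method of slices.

Ordinary method of slices: FS = Σ[c'·Δl_i + (W_i cosα_i − u_i·Δl_i)·tanφ'] / Σ W_i sinα_i, with Δl_i = b_i / cosα_i.
Slice 1: Δl = 2.0/cos(-8.7°) = 2.023 m; N'_1 = 64·cos(-8.7°) − 12·2.023 = 39.0; c'Δl = 11.53; W sinα = -9.7
Slice 2: Δl = 2.8/cos2.7° = 2.803 m; N'_2 = 288·cos2.7° − 50·2.803 = 147.5; c'Δl = 15.98; W sinα = 13.6
Slice 3: Δl = 1.8/cos13.7° = 1.853 m; N'_3 = 207·cos13.7° − 33·1.853 = 140.0; c'Δl = 10.56; W sinα = 49.0
Slice 4: Δl = 2.3/cos24.0° = 2.518 m; N'_4 = 233·cos24.0° − 26·2.518 = 147.4; c'Δl = 14.35; W sinα = 94.8
Slice 5: Δl = 2.9/cos38.4° = 3.700 m; N'_5 = 204·cos38.4° − 24·3.700 = 71.1; c'Δl = 21.09; W sinα = 126.7
Slice 6: Δl = 1.6/cos53.7° = 2.703 m; N'_6 = 39·cos53.7° − 5·2.703 = 9.6; c'Δl = 15.41; W sinα = 31.4
Σc'Δl = 88.9 kN/m; ΣN' = 554.5 kN/m; ΣW sinα = 305.8 kN/m
Resisting = 88.9 + 554.5·tan31.2° = 88.9 + 335.8 = 424.7 kN/m
FS = 424.7 / 305.8 = 1.389

FS = 1.39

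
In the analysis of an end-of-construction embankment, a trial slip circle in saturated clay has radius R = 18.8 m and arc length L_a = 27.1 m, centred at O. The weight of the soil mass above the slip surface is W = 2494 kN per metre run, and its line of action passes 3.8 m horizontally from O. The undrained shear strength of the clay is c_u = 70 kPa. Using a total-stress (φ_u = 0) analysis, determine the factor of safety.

FS = 3.76

Taking moments about the centre O, the resisting moment is provided by the undrained shear strength acting along the arc:
M_R = c_u·L_a·R = 70·27.10·18.8 = 35663.6 kN·m/m
M_D = W·d = 2494·3.8 = 9477.2 kN·m/m
FS = M_R / M_D = 35663.6 / 9477.2 = 3.763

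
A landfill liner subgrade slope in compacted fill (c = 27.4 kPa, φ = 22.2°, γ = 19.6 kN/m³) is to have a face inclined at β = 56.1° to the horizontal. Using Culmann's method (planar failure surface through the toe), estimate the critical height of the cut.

Culmann's analysis gives the critical failure plane at α_cr = (β + φ)/2 = (56.1 + 22.2)/2 = 39.1°, and the critical height
H_c = (4c/γ) · sinβ cosφ / [1 − cos(β − φ)]
    = (4·27.4/19.6) · sin56.1°·cos22.2° / [1 − cos(33.9°)]
    = 5.592 · 0.8300·0.9259 / [1 − 0.8300]
    = 5.592 · 0.7685 / 0.1700
    = 25.28 m

H_c = 25.28 m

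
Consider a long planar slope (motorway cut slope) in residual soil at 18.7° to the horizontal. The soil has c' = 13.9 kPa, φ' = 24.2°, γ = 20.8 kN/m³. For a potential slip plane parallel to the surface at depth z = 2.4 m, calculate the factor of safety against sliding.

FS = 2.24

For an infinite slope with a slip plane parallel to the surface (no pore pressure): FS = [c' + γz cos²β tanφ'] / [γz sinβ cosβ].
γz = 20.8·2.4 = 49.92 kN/m²
Numerator = 13.9 + 49.92·cos²18.7°·tan24.2° = 13.9 + 49.92·0.8972·0.4494 = 34.029 kPa
Denominator = 49.92·sin18.7°·cos18.7° = 49.92·0.3206·0.9472 = 15.160 kPa
FS = 34.029 / 15.160 = 2.245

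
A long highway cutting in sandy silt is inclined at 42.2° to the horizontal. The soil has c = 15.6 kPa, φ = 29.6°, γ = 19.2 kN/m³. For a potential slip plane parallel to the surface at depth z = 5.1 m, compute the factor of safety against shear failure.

For an infinite slope with a slip plane parallel to the surface (no pore pressure): FS = [c + γz cos²β tanφ] / [γz sinβ cosβ].
γz = 19.2·5.1 = 97.92 kN/m²
Numerator = 15.6 + 97.92·cos²42.2°·tan29.6° = 15.6 + 97.92·0.5488·0.5681 = 46.127 kPa
Denominator = 97.92·sin42.2°·cos42.2° = 97.92·0.6717·0.7408 = 48.726 kPa
FS = 46.127 / 48.726 = 0.947

FS = 0.95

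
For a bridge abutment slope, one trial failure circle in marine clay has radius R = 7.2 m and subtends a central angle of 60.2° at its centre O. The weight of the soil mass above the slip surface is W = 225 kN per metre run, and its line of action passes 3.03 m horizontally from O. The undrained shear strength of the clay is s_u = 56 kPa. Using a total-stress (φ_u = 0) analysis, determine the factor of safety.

FS = 4.47

Taking moments about the centre O, the resisting moment is provided by the undrained shear strength acting along the arc:
Arc length L_a = R·θ = 7.2·(60.2°·π/180) = 7.2·1.0507 = 7.56 m
M_R = s_u·L_a·R = 56·7.56·7.2 = 3050.2 kN·m/m
M_D = W·d = 225·3.03 = 681.8 kN·m/m
FS = M_R / M_D = 3050.2 / 681.8 = 4.474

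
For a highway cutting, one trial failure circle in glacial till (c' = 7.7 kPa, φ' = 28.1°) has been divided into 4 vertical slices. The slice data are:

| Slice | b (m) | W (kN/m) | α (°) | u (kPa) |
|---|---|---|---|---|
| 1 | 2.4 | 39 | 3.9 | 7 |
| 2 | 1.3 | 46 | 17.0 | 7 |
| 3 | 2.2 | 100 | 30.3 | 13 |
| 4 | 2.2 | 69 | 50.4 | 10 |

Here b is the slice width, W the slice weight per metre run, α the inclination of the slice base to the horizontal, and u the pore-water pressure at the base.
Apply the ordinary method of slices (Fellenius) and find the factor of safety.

FS = 1.16

Ordinary method of slices: FS = Σ[c'·Δl_i + (W_i cosα_i − u_i·Δl_i)·tanφ'] / Σ W_i sinα_i, with Δl_i = b_i / cosα_i.
Slice 1: Δl = 2.4/cos3.9° = 2.406 m; N'_1 = 39·cos3.9° − 7·2.406 = 22.1; c'Δl = 18.52; W sinα = 2.7
Slice 2: Δl = 1.3/cos17.0° = 1.359 m; N'_2 = 46·cos17.0° − 7·1.359 = 34.5; c'Δl = 10.47; W sinα = 13.4
Slice 3: Δl = 2.2/cos30.3° = 2.548 m; N'_3 = 100·cos30.3° − 13·2.548 = 53.2; c'Δl = 19.62; W sinα = 50.5
Slice 4: Δl = 2.2/cos50.4° = 3.451 m; N'_4 = 69·cos50.4° − 10·3.451 = 9.5; c'Δl = 26.58; W sinα = 53.2
Σc'Δl = 75.2 kN/m; ΣN' = 119.2 kN/m; ΣW sinα = 119.7 kN/m
Resisting = 75.2 + 119.2·tan28.1° = 75.2 + 63.7 = 138.8 kN/m
FS = 138.8 / 119.7 = 1.160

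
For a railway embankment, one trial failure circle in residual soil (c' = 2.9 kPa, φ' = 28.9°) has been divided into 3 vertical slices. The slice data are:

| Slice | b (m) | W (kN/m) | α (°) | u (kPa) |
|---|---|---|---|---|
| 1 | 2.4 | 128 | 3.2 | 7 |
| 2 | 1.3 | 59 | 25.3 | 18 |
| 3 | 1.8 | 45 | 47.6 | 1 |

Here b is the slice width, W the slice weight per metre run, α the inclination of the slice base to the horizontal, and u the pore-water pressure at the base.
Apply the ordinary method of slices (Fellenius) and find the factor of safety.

Ordinary method of slices: FS = Σ[c'·Δl_i + (W_i cosα_i − u_i·Δl_i)·tanφ'] / Σ W_i sinα_i, with Δl_i = b_i / cosα_i.
Slice 1: Δl = 2.4/cos3.2° = 2.404 m; N'_1 = 128·cos3.2° − 7·2.404 = 111.0; c'Δl = 6.97; W sinα = 7.1
Slice 2: Δl = 1.3/cos25.3° = 1.438 m; N'_2 = 59·cos25.3° − 18·1.438 = 27.5; c'Δl = 4.17; W sinα = 25.2
Slice 3: Δl = 1.8/cos47.6° = 2.669 m; N'_3 = 45·cos47.6° − 1·2.669 = 27.7; c'Δl = 7.74; W sinα = 33.2
Σc'Δl = 18.9 kN/m; ΣN' = 166.1 kN/m; ΣW sinα = 65.6 kN/m
Resisting = 18.9 + 166.1·tan28.9° = 18.9 + 91.7 = 110.6 kN/m
FS = 110.6 / 65.6 = 1.686

FS = 1.69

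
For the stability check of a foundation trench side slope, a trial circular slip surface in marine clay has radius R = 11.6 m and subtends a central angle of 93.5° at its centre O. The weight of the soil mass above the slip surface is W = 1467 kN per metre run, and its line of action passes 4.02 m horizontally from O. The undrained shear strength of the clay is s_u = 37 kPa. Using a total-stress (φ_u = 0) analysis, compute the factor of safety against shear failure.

Taking moments about the centre O, the resisting moment is provided by the undrained shear strength acting along the arc:
Arc length L_a = R·θ = 11.6·(93.5°·π/180) = 11.6·1.6319 = 18.93 m
M_R = s_u·L_a·R = 37·18.93·11.6 = 8124.7 kN·m/m
M_D = W·d = 1467·4.02 = 5897.3 kN·m/m
FS = M_R / M_D = 8124.7 / 5897.3 = 1.378

FS = 1.38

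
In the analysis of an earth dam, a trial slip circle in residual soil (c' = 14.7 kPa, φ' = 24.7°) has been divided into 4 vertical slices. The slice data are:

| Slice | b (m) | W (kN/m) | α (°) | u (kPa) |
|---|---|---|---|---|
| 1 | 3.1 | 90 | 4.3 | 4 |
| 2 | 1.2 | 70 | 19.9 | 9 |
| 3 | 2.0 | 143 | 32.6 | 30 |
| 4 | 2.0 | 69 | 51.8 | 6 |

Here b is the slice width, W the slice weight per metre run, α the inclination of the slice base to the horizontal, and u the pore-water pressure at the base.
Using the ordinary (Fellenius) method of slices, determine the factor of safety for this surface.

Ordinary method of slices: FS = Σ[c'·Δl_i + (W_i cosα_i − u_i·Δl_i)·tanφ'] / Σ W_i sinα_i, with Δl_i = b_i / cosα_i.
Slice 1: Δl = 3.1/cos4.3° = 3.109 m; N'_1 = 90·cos4.3° − 4·3.109 = 77.3; c'Δl = 45.70; W sinα = 6.7
Slice 2: Δl = 1.2/cos19.9° = 1.276 m; N'_2 = 70·cos19.9° − 9·1.276 = 54.3; c'Δl = 18.76; W sinα = 23.8
Slice 3: Δl = 2.0/cos32.6° = 2.374 m; N'_3 = 143·cos32.6° − 30·2.374 = 49.3; c'Δl = 34.90; W sinα = 77.0
Slice 4: Δl = 2.0/cos51.8° = 3.234 m; N'_4 = 69·cos51.8° − 6·3.234 = 23.3; c'Δl = 47.54; W sinα = 54.2
Σc'Δl = 146.9 kN/m; ΣN' = 204.2 kN/m; ΣW sinα = 161.8 kN/m
Resisting = 146.9 + 204.2·tan24.7° = 146.9 + 93.9 = 240.8 kN/m
FS = 240.8 / 161.8 = 1.488

FS = 1.49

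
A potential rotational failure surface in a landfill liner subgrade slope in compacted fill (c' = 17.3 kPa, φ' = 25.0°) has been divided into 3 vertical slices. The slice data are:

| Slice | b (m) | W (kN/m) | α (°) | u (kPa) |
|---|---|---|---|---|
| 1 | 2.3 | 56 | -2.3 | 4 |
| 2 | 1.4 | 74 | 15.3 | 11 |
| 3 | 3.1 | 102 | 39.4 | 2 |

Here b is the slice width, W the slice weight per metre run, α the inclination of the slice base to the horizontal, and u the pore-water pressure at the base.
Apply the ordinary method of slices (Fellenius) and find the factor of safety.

FS = 2.62

Ordinary method of slices: FS = Σ[c'·Δl_i + (W_i cosα_i − u_i·Δl_i)·tanφ'] / Σ W_i sinα_i, with Δl_i = b_i / cosα_i.
Slice 1: Δl = 2.3/cos(-2.3°) = 2.302 m; N'_1 = 56·cos(-2.3°) − 4·2.302 = 46.7; c'Δl = 39.82; W sinα = -2.2
Slice 2: Δl = 1.4/cos15.3° = 1.451 m; N'_2 = 74·cos15.3° − 11·1.451 = 55.4; c'Δl = 25.11; W sinα = 19.5
Slice 3: Δl = 3.1/cos39.4° = 4.012 m; N'_3 = 102·cos39.4° − 2·4.012 = 70.8; c'Δl = 69.40; W sinα = 64.7
Σc'Δl = 134.3 kN/m; ΣN' = 173.0 kN/m; ΣW sinα = 82.0 kN/m
Resisting = 134.3 + 173.0·tan25.0° = 134.3 + 80.6 = 215.0 kN/m
FS = 215.0 / 82.0 = 2.621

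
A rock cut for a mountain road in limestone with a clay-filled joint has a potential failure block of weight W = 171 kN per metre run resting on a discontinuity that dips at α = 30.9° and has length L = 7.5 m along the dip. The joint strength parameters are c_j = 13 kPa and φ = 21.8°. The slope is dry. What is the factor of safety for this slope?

FS = 1.78

Resolving the block weight along and normal to the plane and applying the Mohr–Coulomb strength on the joint:
N' = W cosα = 171·cos30.9° = 146.7 kN/m
Driving force T = W sinα = 171·sin30.9° = 87.8 kN/m
Resisting force R = c_j·L + N'·tanφ = 13·7.5 + 146.7·tan21.8° = 97.5 + 58.7 = 156.2 kN/m
FS = R / T = 156.2 / 87.8 = 1.779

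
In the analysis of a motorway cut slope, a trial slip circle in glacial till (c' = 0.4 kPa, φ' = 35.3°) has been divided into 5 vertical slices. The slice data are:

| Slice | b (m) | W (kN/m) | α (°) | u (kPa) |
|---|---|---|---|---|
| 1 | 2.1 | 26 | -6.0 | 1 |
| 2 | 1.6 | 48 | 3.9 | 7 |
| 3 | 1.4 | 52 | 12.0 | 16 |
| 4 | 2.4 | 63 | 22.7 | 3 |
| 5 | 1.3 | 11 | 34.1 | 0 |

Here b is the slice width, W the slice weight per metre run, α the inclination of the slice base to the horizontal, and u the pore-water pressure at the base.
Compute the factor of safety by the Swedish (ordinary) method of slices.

Ordinary method of slices: FS = Σ[c'·Δl_i + (W_i cosα_i − u_i·Δl_i)·tanφ'] / Σ W_i sinα_i, with Δl_i = b_i / cosα_i.
Slice 1: Δl = 2.1/cos(-6.0°) = 2.112 m; N'_1 = 26·cos(-6.0°) − 1·2.112 = 23.7; c'Δl = 0.84; W sinα = -2.7
Slice 2: Δl = 1.6/cos3.9° = 1.604 m; N'_2 = 48·cos3.9° − 7·1.604 = 36.7; c'Δl = 0.64; W sinα = 3.3
Slice 3: Δl = 1.4/cos12.0° = 1.431 m; N'_3 = 52·cos12.0° − 16·1.431 = 28.0; c'Δl = 0.57; W sinα = 10.8
Slice 4: Δl = 2.4/cos22.7° = 2.602 m; N'_4 = 63·cos22.7° − 3·2.602 = 50.3; c'Δl = 1.04; W sinα = 24.3
Slice 5: Δl = 1.3/cos34.1° = 1.570 m; N'_5 = 11·cos34.1° − 0·1.570 = 9.1; c'Δl = 0.63; W sinα = 6.2
Σc'Δl = 3.7 kN/m; ΣN' = 147.8 kN/m; ΣW sinα = 41.8 kN/m
Resisting = 3.7 + 147.8·tan35.3° = 3.7 + 104.6 = 108.4 kN/m
FS = 108.4 / 41.8 = 2.590

FS = 2.59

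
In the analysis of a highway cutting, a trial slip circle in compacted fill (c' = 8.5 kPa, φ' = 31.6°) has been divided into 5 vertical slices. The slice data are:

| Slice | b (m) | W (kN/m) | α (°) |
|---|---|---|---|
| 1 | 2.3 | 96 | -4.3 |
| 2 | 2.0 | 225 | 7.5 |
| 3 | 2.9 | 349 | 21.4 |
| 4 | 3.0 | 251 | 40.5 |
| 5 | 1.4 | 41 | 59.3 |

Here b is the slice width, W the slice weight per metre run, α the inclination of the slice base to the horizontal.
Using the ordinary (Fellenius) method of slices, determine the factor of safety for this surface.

Ordinary method of slices: FS = Σ[c'·Δl_i + (W_i cosα_i)·tanφ'] / Σ W_i sinα_i, with Δl_i = b_i / cosα_i.
Slice 1: Δl = 2.3/cos(-4.3°) = 2.306 m; N'_1 = 96·cos(-4.3°) = 95.7; c'Δl = 19.61; W sinα = -7.2
Slice 2: Δl = 2.0/cos7.5° = 2.017 m; N'_2 = 225·cos7.5° = 223.1; c'Δl = 17.15; W sinα = 29.4
Slice 3: Δl = 2.9/cos21.4° = 3.115 m; N'_3 = 349·cos21.4° = 324.9; c'Δl = 26.48; W sinα = 127.3
Slice 4: Δl = 3.0/cos40.5° = 3.945 m; N'_4 = 251·cos40.5° = 190.9; c'Δl = 33.53; W sinα = 163.0
Slice 5: Δl = 1.4/cos59.3° = 2.742 m; N'_5 = 41·cos59.3° = 20.9; c'Δl = 23.31; W sinα = 35.3
Σc'Δl = 120.1 kN/m; ΣN' = 855.5 kN/m; ΣW sinα = 347.8 kN/m
Resisting = 120.1 + 855.5·tan31.6° = 120.1 + 526.3 = 646.4 kN/m
FS = 646.4 / 347.8 = 1.859

FS = 1.86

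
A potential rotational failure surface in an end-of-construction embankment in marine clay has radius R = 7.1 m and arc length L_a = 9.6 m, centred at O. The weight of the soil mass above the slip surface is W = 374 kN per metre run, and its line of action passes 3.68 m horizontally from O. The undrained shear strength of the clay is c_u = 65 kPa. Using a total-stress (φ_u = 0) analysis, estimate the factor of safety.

Taking moments about the centre O, the resisting moment is provided by the undrained shear strength acting along the arc:
M_R = c_u·L_a·R = 65·9.60·7.1 = 4430.4 kN·m/m
M_D = W·d = 374·3.68 = 1376.3 kN·m/m
FS = M_R / M_D = 4430.4 / 1376.3 = 3.219

FS = 3.22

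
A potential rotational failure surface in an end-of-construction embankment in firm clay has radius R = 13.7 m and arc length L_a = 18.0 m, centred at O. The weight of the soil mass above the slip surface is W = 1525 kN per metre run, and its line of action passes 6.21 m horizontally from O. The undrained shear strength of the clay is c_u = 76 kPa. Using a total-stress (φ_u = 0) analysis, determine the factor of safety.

Taking moments about the centre O, the resisting moment is provided by the undrained shear strength acting along the arc:
M_R = c_u·L_a·R = 76·18.00·13.7 = 18741.6 kN·m/m
M_D = W·d = 1525·6.21 = 9470.2 kN·m/m
FS = M_R / M_D = 18741.6 / 9470.2 = 1.979

FS = 1.98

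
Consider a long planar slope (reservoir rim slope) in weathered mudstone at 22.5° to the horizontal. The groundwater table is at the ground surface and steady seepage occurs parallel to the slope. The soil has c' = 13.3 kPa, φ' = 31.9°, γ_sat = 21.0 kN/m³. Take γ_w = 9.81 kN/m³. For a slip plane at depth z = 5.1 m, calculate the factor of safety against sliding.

With seepage parallel to the slope and the water table at the surface, the effective normal stress on the slip plane uses the buoyant unit weight γ' = γ_sat − γ_w while the driving shear stress uses γ_sat:
FS = [c' + γ' z cos²β tanφ'] / [γ_sat z sinβ cosβ]
γ' = 21.0 − 9.81 = 11.19 kN/m³
Numerator = 13.3 + 11.19·5.1·cos²22.5°·tan31.9° = 13.3 + 11.19·5.1·0.8536·0.6224 = 43.620 kPa
Denominator = 21.0·5.1·sin22.5°·cos22.5° = 21.0·5.1·0.3827·0.9239 = 37.866 kPa
FS = 43.620 / 37.866 = 1.152

FS = 1.15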